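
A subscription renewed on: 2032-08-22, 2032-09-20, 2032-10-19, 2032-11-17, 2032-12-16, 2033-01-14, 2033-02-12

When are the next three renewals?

2033-03-13, 2033-04-11, 2033-05-10

Gaps between consecutive events: 29, 29, 29, 29, 29, 29 days — a constant 29-day interval.
2033-02-12 + 29 days = 2033-03-13.
2033-03-13 + 29 days = 2033-04-11.
2033-04-11 + 29 days = 2033-05-10.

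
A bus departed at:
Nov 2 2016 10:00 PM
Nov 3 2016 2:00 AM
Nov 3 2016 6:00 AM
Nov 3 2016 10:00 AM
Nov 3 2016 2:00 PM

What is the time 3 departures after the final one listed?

Nov 4 2016 2:00 AM

Gaps: 4, 4, 4, 4 hours — each event is 4 hours after the previous one.
Nov 3 2016 2:00 PM + 4 h = Nov 3 2016 6:00 PM.
Nov 3 2016 6:00 PM + 4 h = Nov 3 2016 10:00 PM.
Nov 3 2016 10:00 PM + 4 h = Nov 4 2016 2:00 AM.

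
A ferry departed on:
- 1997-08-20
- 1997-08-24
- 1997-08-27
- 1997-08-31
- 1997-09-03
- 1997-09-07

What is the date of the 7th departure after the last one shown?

Gaps: 4, 3, 4, 3, 4 days — not constant, but cyclic with period 2.
The events fall on every Wednesday and Sunday.
The following Wednesday is 1997-09-10.
Next Sunday: 1997-09-14.
The following Wednesday is 1997-09-17.
Next Sunday: 1997-09-21.
Next Wednesday: 1997-09-24.
The following Sunday is 1997-09-28.
The following Wednesday is 1997-10-01.

1997-10-01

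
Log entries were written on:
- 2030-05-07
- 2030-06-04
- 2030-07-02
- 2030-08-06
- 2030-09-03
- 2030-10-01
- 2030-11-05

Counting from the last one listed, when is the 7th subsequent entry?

Gaps: 28, 28, 35, 28, 28, 35 days — a mix of 28 and 35. Every date is a Tuesday.
Each is the 1st Tuesday of its month.
December 2030 — 1st Tuesday is 2030-12-03.
January 2031 — 1st Tuesday is 2031-01-07.
February 2031 — 1st Tuesday is 2031-02-04.
March 2031 — 1st Tuesday is 2031-03-04.
1st Tuesday of April 2031: 2031-04-01.
May 2031 — 1st Tuesday is 2031-05-06.
1st Tuesday of June 2031: 2031-06-03.

2031-06-03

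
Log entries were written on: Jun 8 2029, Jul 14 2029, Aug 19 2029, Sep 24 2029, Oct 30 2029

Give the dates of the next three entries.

Gaps between consecutive events: 36, 36, 36, 36 days — a constant 36-day interval.
Oct 30 2029 + 36 days = Dec 5 2029.
Dec 5 2029 + 36 days = Jan 10 2030.
Jan 10 2030 + 36 days = Feb 15 2030.

Dec 5 2029, Jan 10 2030, Feb 15 2030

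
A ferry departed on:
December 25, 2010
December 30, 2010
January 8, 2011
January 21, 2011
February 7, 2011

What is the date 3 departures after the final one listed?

April 23, 2011

Intervals are 5, 9, 13, 17 days — an arithmetic progression with common difference 4.
Next gap: 21 days. February 7, 2011 + 21 days = February 28, 2011.
Next gap: 25 days. February 28, 2011 + 25 days = March 25, 2011.
Next gap: 29 days. March 25, 2011 + 29 days = April 23, 2011.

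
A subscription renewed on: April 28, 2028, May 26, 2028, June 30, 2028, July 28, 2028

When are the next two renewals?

August 25, 2028; September 29, 2028

Every date is a Friday; gaps 28, 35, 28 days.
Each is the last Friday of its month (at least one falls on the 29th or later, ruling out '4th Friday').
August 2028 ends with Friday August 25, 2028.
Last Friday of September 2028: September 29, 2028.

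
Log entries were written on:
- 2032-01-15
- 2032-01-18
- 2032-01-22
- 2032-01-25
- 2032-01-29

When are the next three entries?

Gaps: 3, 4, 3, 4 days — not constant, but cyclic with period 2.
The events fall on every Thursday and Sunday.
Next Sunday: 2032-02-01.
The following Thursday is 2032-02-05.
Next Sunday: 2032-02-08.

2032-02-01, 2032-02-05, 2032-02-08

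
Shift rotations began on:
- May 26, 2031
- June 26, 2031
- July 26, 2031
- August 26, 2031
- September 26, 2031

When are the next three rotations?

Each date is the 26th; the gaps (31, 30, 31, 31) track the month lengths.
The rule is the 26th of each month.
October 2031: October 26, 2031.
Next: November 2031 → November 26, 2031.
December 2031: December 26, 2031.

October 26, 2031; November 26, 2031; December 26, 2031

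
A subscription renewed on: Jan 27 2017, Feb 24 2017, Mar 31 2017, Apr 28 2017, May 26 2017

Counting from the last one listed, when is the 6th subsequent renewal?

Nov 24 2017

These are Fridays with 28, 35, 28, 28-day gaps.
Each is the final Friday of its month — Mar 31 2017 is past the 28th, so '4th Friday' doesn't fit.
June 2017 ends with Friday Jun 30 2017.
Last Friday of July 2017: Jul 28 2017.
August 2017 ends with Friday Aug 25 2017.
September 2017 ends with Friday Sep 29 2017.
October 2017 ends with Friday Oct 27 2017.
November 2017 ends with Friday Nov 24 2017.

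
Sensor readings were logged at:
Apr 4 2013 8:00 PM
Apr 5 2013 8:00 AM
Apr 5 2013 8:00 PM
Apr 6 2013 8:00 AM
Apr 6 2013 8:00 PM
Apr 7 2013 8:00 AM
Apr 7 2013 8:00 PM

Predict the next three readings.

Spacing: 12, 12, 12, 12, 12, 12 h — constant 12 h.
Apr 7 2013 8:00 PM + 12 h = Apr 8 2013 8:00 AM.
Apr 8 2013 8:00 AM + 12 h = Apr 8 2013 8:00 PM.
Apr 8 2013 8:00 PM + 12 h = Apr 9 2013 8:00 AM.

Apr 8 2013 8:00 AM, Apr 8 2013 8:00 PM, Apr 9 2013 8:00 AM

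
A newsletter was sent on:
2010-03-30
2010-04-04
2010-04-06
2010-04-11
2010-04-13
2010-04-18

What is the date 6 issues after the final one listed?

2010-05-09

Every event lands on a Tuesday or Sunday (gaps cycle 5, 2, 5, 2, 5).
So the schedule is: every Tuesday and Sunday.
Next Tuesday: 2010-04-20.
Next Sunday: 2010-04-25.
The following Tuesday is 2010-04-27.
The following Sunday is 2010-05-02.
The following Tuesday is 2010-05-04.
The following Sunday is 2010-05-09.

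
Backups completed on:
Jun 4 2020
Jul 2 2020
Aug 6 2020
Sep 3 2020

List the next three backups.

These are Thursdays at 28- or 35-day spacing (28, 35, 28).
The pattern: 1st Thursday of the month.
1st Thursday of October 2020: Oct 1 2020.
1st Thursday of November 2020: Nov 5 2020.
1st Thursday of December 2020: Dec 3 2020.

Oct 1 2020, Nov 5 2020, Dec 3 2020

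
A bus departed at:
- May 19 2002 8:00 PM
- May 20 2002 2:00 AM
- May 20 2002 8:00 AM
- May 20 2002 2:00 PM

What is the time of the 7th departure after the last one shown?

May 22 2002 8:00 AM

Gaps: 6, 6, 6 hours — each event is 6 hours after the previous one.
May 20 2002 2:00 PM + 6 h = May 20 2002 8:00 PM.
May 20 2002 8:00 PM + 6 h = May 21 2002 2:00 AM.
May 21 2002 2:00 AM + 6 h = May 21 2002 8:00 AM.
May 21 2002 8:00 AM + 6 h = May 21 2002 2:00 PM.
May 21 2002 2:00 PM + 6 h = May 21 2002 8:00 PM.
May 21 2002 8:00 PM + 6 h = May 22 2002 2:00 AM.
May 22 2002 2:00 AM + 6 h = May 22 2002 8:00 AM.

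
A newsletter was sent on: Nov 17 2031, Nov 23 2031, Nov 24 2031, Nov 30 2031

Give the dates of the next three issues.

Gaps: 6, 1, 6 days — not constant, but cyclic with period 2.
The events fall on every Monday and Sunday.
Next Monday: Dec 1 2031.
Next Sunday: Dec 7 2031.
Next Monday: Dec 8 2031.

Dec 1 2031, Dec 7 2031, Dec 8 2031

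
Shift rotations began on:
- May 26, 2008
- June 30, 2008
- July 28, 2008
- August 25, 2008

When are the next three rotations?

These are Mondays with 35, 28, 28-day gaps.
Each is the final Monday of its month — June 30, 2008 is past the 28th, so '4th Monday' doesn't fit.
Last Monday of September 2008: September 29, 2008.
Last Monday of October 2008: October 27, 2008.
Last Monday of November 2008: November 24, 2008.

September 29, 2008; October 27, 2008; November 24, 2008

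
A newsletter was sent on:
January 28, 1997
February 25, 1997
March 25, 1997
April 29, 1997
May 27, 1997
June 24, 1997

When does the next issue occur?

Every date is a Tuesday; gaps 28, 28, 35, 28, 28 days.
Each is the last Tuesday of its month (at least one falls on the 29th or later, ruling out '4th Tuesday').
July 1997 ends with Tuesday July 29, 1997.

July 29, 1997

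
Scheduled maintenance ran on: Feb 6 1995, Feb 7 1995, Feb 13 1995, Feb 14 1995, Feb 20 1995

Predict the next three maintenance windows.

Every event lands on a Monday or Tuesday (gaps cycle 1, 6, 1, 6).
So the schedule is: every Monday and Tuesday.
The following Tuesday is Feb 21 1995.
The following Monday is Feb 27 1995.
The following Tuesday is Feb 28 1995.

Feb 21 1995, Feb 27 1995, Feb 28 1995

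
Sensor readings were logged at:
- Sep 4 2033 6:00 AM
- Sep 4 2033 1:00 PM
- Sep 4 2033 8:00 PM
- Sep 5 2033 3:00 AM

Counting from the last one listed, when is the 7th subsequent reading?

Spacing: 7, 7, 7 h — constant 7 h.
Sep 5 2033 3:00 AM + 7 h = Sep 5 2033 10:00 AM.
Sep 5 2033 10:00 AM + 7 h = Sep 5 2033 5:00 PM.
Sep 5 2033 5:00 PM + 7 h = Sep 6 2033 12:00 AM.
Sep 6 2033 12:00 AM + 7 h = Sep 6 2033 7:00 AM.
Sep 6 2033 7:00 AM + 7 h = Sep 6 2033 2:00 PM.
Sep 6 2033 2:00 PM + 7 h = Sep 6 2033 9:00 PM.
Sep 6 2033 9:00 PM + 7 h = Sep 7 2033 4:00 AM.

Sep 7 2033 4:00 AM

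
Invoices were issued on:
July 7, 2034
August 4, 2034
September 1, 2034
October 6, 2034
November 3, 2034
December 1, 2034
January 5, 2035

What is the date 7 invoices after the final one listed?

August 3, 2035

All dates are Fridays, 28, 28, 35, 28, 28, 35 days apart.
Specifically, the 1st Friday of each month.
1st Friday of February 2035: February 2, 2035.
March 2035 — 1st Friday is March 2, 2035.
April 2035 — 1st Friday is April 6, 2035.
1st Friday of May 2035: May 4, 2035.
June 2035 — 1st Friday is June 1, 2035.
1st Friday of July 2035: July 6, 2035.
August 2035 — 1st Friday is August 3, 2035.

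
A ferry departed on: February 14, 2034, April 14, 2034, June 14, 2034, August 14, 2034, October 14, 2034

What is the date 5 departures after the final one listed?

The day-of-month is always 14 (59, 61, 61, 61 days between events).
So this recurs on the 14th of every 2 months.
December 2034: December 14, 2034.
February 2035: February 14, 2035.
April 2035: April 14, 2035.
June 2035: June 14, 2035.
August 2035: August 14, 2035.

August 14, 2035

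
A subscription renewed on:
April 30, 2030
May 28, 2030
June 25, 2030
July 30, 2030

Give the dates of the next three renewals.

August 27, 2030; September 24, 2030; October 29, 2030

All Tuesdays; the gaps (28, 28, 35) vary with month length.
This is the last Tuesday of each month.
August 2030 ends with Tuesday August 27, 2030.
September 2030 ends with Tuesday September 24, 2030.
October 2030 ends with Tuesday October 29, 2030.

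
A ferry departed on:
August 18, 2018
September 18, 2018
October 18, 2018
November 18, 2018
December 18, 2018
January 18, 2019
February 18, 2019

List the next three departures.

March 18, 2019; April 18, 2019; May 18, 2019

Each date is the 18th; the gaps (31, 30, 31, 30, 31, 31) track the month lengths.
The rule is the 18th of each month.
Next: March 2019 → March 18, 2019.
April 2019: April 18, 2019.
May 2019: May 18, 2019.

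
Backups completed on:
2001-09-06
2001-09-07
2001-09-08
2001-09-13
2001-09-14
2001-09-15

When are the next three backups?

2001-09-20, 2001-09-21, 2001-09-22

The gap pattern 1, 1, 5, 1, 1 repeats every 3 events.
These are the Thursdays, Fridays and Saturdays of each week.
Next Thursday: 2001-09-20.
The following Friday is 2001-09-21.
The following Saturday is 2001-09-22.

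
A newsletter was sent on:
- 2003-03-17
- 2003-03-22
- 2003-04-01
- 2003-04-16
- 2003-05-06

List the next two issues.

2003-05-31, 2003-06-30

The spacing grows by 5 each time: 5, 10, 15, 20 days.
Next gap: 25 days. 2003-05-06 + 25 days = 2003-05-31.
Next gap: 30 days. 2003-05-31 + 30 days = 2003-06-30.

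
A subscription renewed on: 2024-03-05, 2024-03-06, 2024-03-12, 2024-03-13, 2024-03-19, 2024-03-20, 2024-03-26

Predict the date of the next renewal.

2024-03-27

Gaps: 1, 6, 1, 6, 1, 6 days — not constant, but cyclic with period 2.
The events fall on every Tuesday and Wednesday.
The following Wednesday is 2024-03-27.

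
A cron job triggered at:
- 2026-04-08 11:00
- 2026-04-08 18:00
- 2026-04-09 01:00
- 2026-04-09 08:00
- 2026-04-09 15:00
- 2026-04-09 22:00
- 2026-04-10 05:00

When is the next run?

Spacing: 7, 7, 7, 7, 7, 7 h — constant 7 h.
2026-04-10 05:00 + 7 h = 2026-04-10 12:00.

2026-04-10 12:00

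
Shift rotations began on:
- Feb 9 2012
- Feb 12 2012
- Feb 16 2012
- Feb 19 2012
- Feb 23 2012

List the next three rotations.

Every event lands on a Thursday or Sunday (gaps cycle 3, 4, 3, 4).
So the schedule is: every Thursday and Sunday.
The following Sunday is Feb 26 2012.
The following Thursday is Mar 1 2012.
The following Sunday is Mar 4 2012.

Feb 26 2012, Mar 1 2012, Mar 4 2012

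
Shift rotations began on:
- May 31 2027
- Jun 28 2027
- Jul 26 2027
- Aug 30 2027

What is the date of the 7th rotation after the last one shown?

All Mondays; the gaps (28, 28, 35) vary with month length.
This is the last Monday of each month.
Last Monday of September 2027: Sep 27 2027.
October 2027 ends with Monday Oct 25 2027.
November 2027 ends with Monday Nov 29 2027.
Last Monday of December 2027: Dec 27 2027.
January 2028 ends with Monday Jan 31 2028.
February 2028 ends with Monday Feb 28 2028.
March 2028 ends with Monday Mar 27 2028.

Mar 27 2028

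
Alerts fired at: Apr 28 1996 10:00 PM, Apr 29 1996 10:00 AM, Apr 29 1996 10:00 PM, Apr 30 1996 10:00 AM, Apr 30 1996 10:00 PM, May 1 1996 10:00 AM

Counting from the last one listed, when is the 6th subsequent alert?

May 4 1996 10:00 AM

The interval is a steady 12 hours (12, 12, 12, 12, 12).
May 1 1996 10:00 AM + 12 h = May 1 1996 10:00 PM.
May 1 1996 10:00 PM + 12 h = May 2 1996 10:00 AM.
May 2 1996 10:00 AM + 12 h = May 2 1996 10:00 PM.
May 2 1996 10:00 PM + 12 h = May 3 1996 10:00 AM.
May 3 1996 10:00 AM + 12 h = May 3 1996 10:00 PM.
May 3 1996 10:00 PM + 12 h = May 4 1996 10:00 AM.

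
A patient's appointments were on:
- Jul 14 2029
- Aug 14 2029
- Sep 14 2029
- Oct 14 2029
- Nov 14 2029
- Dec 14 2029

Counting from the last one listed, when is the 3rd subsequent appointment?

Mar 14 2030

The day-of-month is always 14 (31, 31, 30, 31, 30 days between events).
So this recurs on the 14th of each month.
Next: January 2030 → Jan 14 2030.
February 2030: Feb 14 2030.
Next: March 2030 → Mar 14 2030.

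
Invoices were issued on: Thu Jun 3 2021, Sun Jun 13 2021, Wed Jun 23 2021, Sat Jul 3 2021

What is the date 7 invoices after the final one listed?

The spacing is 10, 10, 10 days — always 10 days.
Sat Jul 3 2021 + 10 days = Tue Jul 13 2021.
Tue Jul 13 2021 + 10 days = Fri Jul 23 2021.
Fri Jul 23 2021 + 10 days = Mon Aug 2 2021.
Mon Aug 2 2021 + 10 days = Thu Aug 12 2021.
Thu Aug 12 2021 + 10 days = Sun Aug 22 2021.
Sun Aug 22 2021 + 10 days = Wed Sep 1 2021.
Wed Sep 1 2021 + 10 days = Sat Sep 11 2021.

Sat Sep 11 2021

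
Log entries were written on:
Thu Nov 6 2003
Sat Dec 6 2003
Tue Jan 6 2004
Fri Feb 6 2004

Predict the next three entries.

Sat Mar 6 2004, Tue Apr 6 2004, Thu May 6 2004

The day-of-month is always 6 (30, 31, 31 days between events).
So this recurs on the 6th of each month.
Next: March 2004 → Sat Mar 6 2004.
April 2004: Tue Apr 6 2004.
Next: May 2004 → Thu May 6 2004.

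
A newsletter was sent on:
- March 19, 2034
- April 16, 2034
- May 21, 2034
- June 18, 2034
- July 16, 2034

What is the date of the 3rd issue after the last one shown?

Gaps: 28, 35, 28, 28 days — a mix of 28 and 35. Every date is a Sunday.
Each is the 3rd Sunday of its month.
3rd Sunday of August 2034: August 20, 2034.
September 2034 — 3rd Sunday is September 17, 2034.
3rd Sunday of October 2034: October 15, 2034.

October 15, 2034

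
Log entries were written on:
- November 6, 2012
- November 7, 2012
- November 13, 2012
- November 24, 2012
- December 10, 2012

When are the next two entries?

December 31, 2012; January 26, 2013

Gaps: 1, 6, 11, 16 days — each gap is 5 larger than the previous one.
Next gap: 21 days. December 10, 2012 + 21 days = December 31, 2012.
Next gap: 26 days. December 31, 2012 + 26 days = January 26, 2013.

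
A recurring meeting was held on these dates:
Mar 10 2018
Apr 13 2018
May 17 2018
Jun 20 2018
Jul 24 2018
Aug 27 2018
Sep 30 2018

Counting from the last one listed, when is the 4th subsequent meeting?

Gaps between consecutive events: 34, 34, 34, 34, 34, 34 days — a constant 34-day interval.
Sep 30 2018 + 34 days = Nov 3 2018.
Nov 3 2018 + 34 days = Dec 7 2018.
Dec 7 2018 + 34 days = Jan 10 2019.
Jan 10 2019 + 34 days = Feb 13 2019.

Feb 13 2019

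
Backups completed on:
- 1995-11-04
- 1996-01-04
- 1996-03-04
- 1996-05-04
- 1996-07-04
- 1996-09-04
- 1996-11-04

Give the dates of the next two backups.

The day-of-month is always 4 (61, 60, 61, 61, 62, 61 days between events).
So this recurs on the 4th of every 2 months.
Next: January 1997 → 1997-01-04.
March 1997: 1997-03-04.

1997-01-04, 1997-03-04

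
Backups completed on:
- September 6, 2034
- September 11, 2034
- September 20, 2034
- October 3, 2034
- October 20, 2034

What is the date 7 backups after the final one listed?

June 8, 2035

Intervals are 5, 9, 13, 17 days — an arithmetic progression with common difference 4.
Next gap: 21 days. October 20, 2034 + 21 days = November 10, 2034.
Next gap: 25 days. November 10, 2034 + 25 days = December 5, 2034.
Next gap: 29 days. December 5, 2034 + 29 days = January 3, 2035.
Next gap: 33 days. January 3, 2035 + 33 days = February 5, 2035.
Next gap: 37 days. February 5, 2035 + 37 days = March 14, 2035.
Next gap: 41 days. March 14, 2035 + 41 days = April 24, 2035.
Next gap: 45 days. April 24, 2035 + 45 days = June 8, 2035.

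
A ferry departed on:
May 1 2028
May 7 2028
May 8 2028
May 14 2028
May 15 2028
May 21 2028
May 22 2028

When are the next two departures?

May 28 2028, May 29 2028

The gap pattern 6, 1, 6, 1, 6, 1 repeats every 2 events.
These are the Mondays and Sundays of each week.
Next Sunday: May 28 2028.
Next Monday: May 29 2028.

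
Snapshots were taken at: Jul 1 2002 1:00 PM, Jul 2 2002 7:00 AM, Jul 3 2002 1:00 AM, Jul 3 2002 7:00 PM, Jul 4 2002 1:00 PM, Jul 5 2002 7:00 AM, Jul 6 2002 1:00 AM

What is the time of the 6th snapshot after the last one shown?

Spacing: 18, 18, 18, 18, 18, 18 h — constant 18 h.
Jul 6 2002 1:00 AM + 18 h = Jul 6 2002 7:00 PM.
Jul 6 2002 7:00 PM + 18 h = Jul 7 2002 1:00 PM.
Jul 7 2002 1:00 PM + 18 h = Jul 8 2002 7:00 AM.
Jul 8 2002 7:00 AM + 18 h = Jul 9 2002 1:00 AM.
Jul 9 2002 1:00 AM + 18 h = Jul 9 2002 7:00 PM.
Jul 9 2002 7:00 PM + 18 h = Jul 10 2002 1:00 PM.

Jul 10 2002 1:00 PM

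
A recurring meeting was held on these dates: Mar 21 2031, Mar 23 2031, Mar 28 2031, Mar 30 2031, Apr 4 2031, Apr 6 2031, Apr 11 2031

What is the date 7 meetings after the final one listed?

May 4 2031

Gaps: 2, 5, 2, 5, 2, 5 days — not constant, but cyclic with period 2.
The events fall on every Friday and Sunday.
Next Sunday: Apr 13 2031.
The following Friday is Apr 18 2031.
Next Sunday: Apr 20 2031.
Next Friday: Apr 25 2031.
Next Sunday: Apr 27 2031.
Next Friday: May 2 2031.
Next Sunday: May 4 2031.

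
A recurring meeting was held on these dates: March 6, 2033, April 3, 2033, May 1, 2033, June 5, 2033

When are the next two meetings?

All dates are Sundays, 28, 28, 35 days apart.
Specifically, the 1st Sunday of each month.
1st Sunday of July 2033: July 3, 2033.
1st Sunday of August 2033: August 7, 2033.

July 3, 2033; August 7, 2033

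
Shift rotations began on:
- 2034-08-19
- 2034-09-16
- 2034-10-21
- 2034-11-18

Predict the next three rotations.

2034-12-16, 2035-01-20, 2035-02-17

These are Saturdays at 28- or 35-day spacing (28, 35, 28).
The pattern: 3rd Saturday of the month.
December 2034 — 3rd Saturday is 2034-12-16.
January 2035 — 3rd Saturday is 2035-01-20.
3rd Saturday of February 2035: 2035-02-17.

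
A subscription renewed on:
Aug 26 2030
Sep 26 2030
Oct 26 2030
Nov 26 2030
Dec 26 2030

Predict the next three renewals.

Jan 26 2031, Feb 26 2031, Mar 26 2031

Each date is the 26th; the gaps (31, 30, 31, 30) track the month lengths.
The rule is the 26th of each month.
Next: January 2031 → Jan 26 2031.
Next: February 2031 → Feb 26 2031.
Next: March 2031 → Mar 26 2031.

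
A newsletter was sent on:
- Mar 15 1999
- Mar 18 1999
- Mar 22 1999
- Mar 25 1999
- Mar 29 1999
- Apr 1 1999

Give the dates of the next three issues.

Every event lands on a Monday or Thursday (gaps cycle 3, 4, 3, 4, 3).
So the schedule is: every Monday and Thursday.
The following Monday is Apr 5 1999.
Next Thursday: Apr 8 1999.
Next Monday: Apr 12 1999.

Apr 5 1999, Apr 8 1999, Apr 12 1999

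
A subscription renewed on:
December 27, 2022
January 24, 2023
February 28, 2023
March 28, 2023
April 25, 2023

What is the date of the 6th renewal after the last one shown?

Gaps: 28, 35, 28, 28 days — a mix of 28 and 35. Every date is a Tuesday.
Each is the 4th Tuesday of its month.
May 2023 — 4th Tuesday is May 23, 2023.
June 2023 — 4th Tuesday is June 27, 2023.
July 2023 — 4th Tuesday is July 25, 2023.
4th Tuesday of August 2023: August 22, 2023.
4th Tuesday of September 2023: September 26, 2023.
4th Tuesday of October 2023: October 24, 2023.

October 24, 2023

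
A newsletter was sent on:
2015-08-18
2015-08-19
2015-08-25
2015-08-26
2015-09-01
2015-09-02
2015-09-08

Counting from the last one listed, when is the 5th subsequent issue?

The gap pattern 1, 6, 1, 6, 1, 6 repeats every 2 events.
These are the Tuesdays and Wednesdays of each week.
Next Wednesday: 2015-09-09.
The following Tuesday is 2015-09-15.
Next Wednesday: 2015-09-16.
The following Tuesday is 2015-09-22.
Next Wednesday: 2015-09-23.

2015-09-23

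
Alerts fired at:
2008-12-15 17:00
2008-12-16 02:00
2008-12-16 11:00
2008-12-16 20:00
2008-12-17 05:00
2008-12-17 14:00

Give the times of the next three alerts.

2008-12-17 23:00, 2008-12-18 08:00, 2008-12-18 17:00

Gaps: 9, 9, 9, 9, 9 hours — each event is 9 hours after the previous one.
2008-12-17 14:00 + 9 h = 2008-12-17 23:00.
2008-12-17 23:00 + 9 h = 2008-12-18 08:00.
2008-12-18 08:00 + 9 h = 2008-12-18 17:00.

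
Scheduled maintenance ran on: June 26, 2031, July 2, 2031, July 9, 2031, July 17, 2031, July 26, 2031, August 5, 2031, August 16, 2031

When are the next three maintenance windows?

August 28, 2031; September 10, 2031; September 24, 2031

Intervals are 6, 7, 8, 9, 10, 11 days — an arithmetic progression with common difference 1.
Next gap: 12 days. August 16, 2031 + 12 days = August 28, 2031.
Next gap: 13 days. August 28, 2031 + 13 days = September 10, 2031.
Next gap: 14 days. September 10, 2031 + 14 days = September 24, 2031.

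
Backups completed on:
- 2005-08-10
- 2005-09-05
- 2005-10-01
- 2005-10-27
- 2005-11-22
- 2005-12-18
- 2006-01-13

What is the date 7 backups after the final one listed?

2006-07-14

Every event comes 26 days after the last (26, 26, 26, 26, 26, 26).
2006-01-13 + 26 days = 2006-02-08.
2006-02-08 + 26 days = 2006-03-06.
2006-03-06 + 26 days = 2006-04-01.
2006-04-01 + 26 days = 2006-04-27.
2006-04-27 + 26 days = 2006-05-23.
2006-05-23 + 26 days = 2006-06-18.
2006-06-18 + 26 days = 2006-07-14.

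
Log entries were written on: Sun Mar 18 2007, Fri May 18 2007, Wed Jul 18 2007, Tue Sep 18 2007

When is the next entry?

The day-of-month is always 18 (61, 61, 62 days between events).
So this recurs on the 18th of every 2 months.
Next: November 2007 → Sun Nov 18 2007.

Sun Nov 18 2007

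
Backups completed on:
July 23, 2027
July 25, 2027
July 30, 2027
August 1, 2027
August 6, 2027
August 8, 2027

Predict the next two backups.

Gaps: 2, 5, 2, 5, 2 days — not constant, but cyclic with period 2.
The events fall on every Friday and Sunday.
The following Friday is August 13, 2027.
Next Sunday: August 15, 2027.

August 13, 2027; August 15, 2027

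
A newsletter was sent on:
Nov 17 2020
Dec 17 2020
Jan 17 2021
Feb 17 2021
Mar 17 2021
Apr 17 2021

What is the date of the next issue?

May 17 2021

Each date is the 17th; the gaps (30, 31, 31, 28, 31) track the month lengths.
The rule is the 17th of each month.
Next: May 2021 → May 17 2021.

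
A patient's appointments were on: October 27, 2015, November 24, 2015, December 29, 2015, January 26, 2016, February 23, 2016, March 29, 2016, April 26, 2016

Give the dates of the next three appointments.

May 31, 2016; June 28, 2016; July 26, 2016

Every date is a Tuesday; gaps 28, 35, 28, 28, 35, 28 days.
Each is the last Tuesday of its month (at least one falls on the 29th or later, ruling out '4th Tuesday').
Last Tuesday of May 2016: May 31, 2016.
June 2016 ends with Tuesday June 28, 2016.
Last Tuesday of July 2016: July 26, 2016.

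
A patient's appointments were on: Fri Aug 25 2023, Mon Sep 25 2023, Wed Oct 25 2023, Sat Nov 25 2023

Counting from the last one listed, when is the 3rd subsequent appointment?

Sun Feb 25 2024

The day-of-month is always 25 (31, 30, 31 days between events).
So this recurs on the 25th of each month.
Next: December 2023 → Mon Dec 25 2023.
January 2024: Thu Jan 25 2024.
Next: February 2024 → Sun Feb 25 2024.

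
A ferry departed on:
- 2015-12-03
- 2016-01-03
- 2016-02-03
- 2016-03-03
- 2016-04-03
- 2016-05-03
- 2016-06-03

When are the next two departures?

2016-07-03, 2016-08-03

Gaps: 31, 31, 29, 31, 30, 31 days — not constant. Every event is on the 3rd of the month.
Pattern: the 3rd of each month.
July 2016: 2016-07-03.
Next: August 2016 → 2016-08-03.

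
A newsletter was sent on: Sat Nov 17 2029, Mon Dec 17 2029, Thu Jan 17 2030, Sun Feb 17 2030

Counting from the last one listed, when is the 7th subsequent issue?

Each date is the 17th; the gaps (30, 31, 31) track the month lengths.
The rule is the 17th of each month.
Next: March 2030 → Sun Mar 17 2030.
Next: April 2030 → Wed Apr 17 2030.
May 2030: Fri May 17 2030.
June 2030: Mon Jun 17 2030.
Next: July 2030 → Wed Jul 17 2030.
Next: August 2030 → Sat Aug 17 2030.
September 2030: Tue Sep 17 2030.

Tue Sep 17 2030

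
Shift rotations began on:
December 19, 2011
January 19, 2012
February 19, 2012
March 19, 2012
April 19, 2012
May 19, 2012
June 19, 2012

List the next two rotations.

July 19, 2012; August 19, 2012

Gaps: 31, 31, 29, 31, 30, 31 days — not constant. Every event is on the 19th of the month.
Pattern: the 19th of each month.
July 2012: July 19, 2012.
Next: August 2012 → August 19, 2012.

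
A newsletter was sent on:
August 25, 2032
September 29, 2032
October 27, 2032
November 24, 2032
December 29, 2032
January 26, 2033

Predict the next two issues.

February 23, 2033; March 30, 2033

These are Wednesdays with 35, 28, 28, 35, 28-day gaps.
Each is the final Wednesday of its month — September 29, 2032 is past the 28th, so '4th Wednesday' doesn't fit.
Last Wednesday of February 2033: February 23, 2033.
Last Wednesday of March 2033: March 30, 2033.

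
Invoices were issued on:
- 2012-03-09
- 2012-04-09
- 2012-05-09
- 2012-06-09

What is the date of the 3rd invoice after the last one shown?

Each date is the 9th; the gaps (31, 30, 31) track the month lengths.
The rule is the 9th of each month.
July 2012: 2012-07-09.
Next: August 2012 → 2012-08-09.
September 2012: 2012-09-09.

2012-09-09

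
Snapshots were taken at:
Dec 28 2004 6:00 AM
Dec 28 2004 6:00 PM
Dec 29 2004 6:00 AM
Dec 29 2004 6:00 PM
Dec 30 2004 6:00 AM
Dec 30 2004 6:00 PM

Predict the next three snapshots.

Dec 31 2004 6:00 AM, Dec 31 2004 6:00 PM, Jan 1 2005 6:00 AM

Gaps: 12, 12, 12, 12, 12 hours — each event is 12 hours after the previous one.
Dec 30 2004 6:00 PM + 12 h = Dec 31 2004 6:00 AM.
Dec 31 2004 6:00 AM + 12 h = Dec 31 2004 6:00 PM.
Dec 31 2004 6:00 PM + 12 h = Jan 1 2005 6:00 AM.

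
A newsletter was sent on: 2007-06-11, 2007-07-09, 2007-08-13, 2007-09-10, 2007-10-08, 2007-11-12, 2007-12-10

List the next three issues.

All dates are Mondays, 28, 35, 28, 28, 35, 28 days apart.
Specifically, the 2nd Monday of each month.
2nd Monday of January 2008: 2008-01-14.
2nd Monday of February 2008: 2008-02-11.
2nd Monday of March 2008: 2008-03-10.

2008-01-14, 2008-02-11, 2008-03-10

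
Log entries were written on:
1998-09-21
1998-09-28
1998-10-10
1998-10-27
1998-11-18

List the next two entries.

1998-12-15, 1999-01-16

Intervals are 7, 12, 17, 22 days — an arithmetic progression with common difference 5.
Next gap: 27 days. 1998-11-18 + 27 days = 1998-12-15.
Next gap: 32 days. 1998-12-15 + 32 days = 1999-01-16.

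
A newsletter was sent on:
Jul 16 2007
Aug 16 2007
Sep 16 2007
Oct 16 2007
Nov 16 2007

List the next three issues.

Gaps: 31, 31, 30, 31 days — not constant. Every event is on the 16th of the month.
Pattern: the 16th of each month.
December 2007: Dec 16 2007.
January 2008: Jan 16 2008.
Next: February 2008 → Feb 16 2008.

Dec 16 2007, Jan 16 2008, Feb 16 2008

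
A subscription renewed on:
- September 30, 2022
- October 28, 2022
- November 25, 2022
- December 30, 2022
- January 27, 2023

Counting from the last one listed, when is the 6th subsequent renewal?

July 28, 2023

Every date is a Friday; gaps 28, 28, 35, 28 days.
Each is the last Friday of its month (at least one falls on the 29th or later, ruling out '4th Friday').
Last Friday of February 2023: February 24, 2023.
March 2023 ends with Friday March 31, 2023.
April 2023 ends with Friday April 28, 2023.
Last Friday of May 2023: May 26, 2023.
June 2023 ends with Friday June 30, 2023.
Last Friday of July 2023: July 28, 2023.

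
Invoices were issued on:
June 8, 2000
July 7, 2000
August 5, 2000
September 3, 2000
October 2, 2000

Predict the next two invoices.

Every event comes 29 days after the last (29, 29, 29, 29).
October 2, 2000 + 29 days = October 31, 2000.
October 31, 2000 + 29 days = November 29, 2000.

October 31, 2000; November 29, 2000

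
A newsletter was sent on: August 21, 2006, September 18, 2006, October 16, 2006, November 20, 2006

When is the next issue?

Gaps: 28, 28, 35 days — a mix of 28 and 35. Every date is a Monday.
Each is the 3rd Monday of its month.
December 2006 — 3rd Monday is December 18, 2006.

December 18, 2006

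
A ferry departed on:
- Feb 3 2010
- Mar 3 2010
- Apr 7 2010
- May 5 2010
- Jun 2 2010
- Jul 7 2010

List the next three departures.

Aug 4 2010, Sep 1 2010, Oct 6 2010

All dates are Wednesdays, 28, 35, 28, 28, 35 days apart.
Specifically, the 1st Wednesday of each month.
1st Wednesday of August 2010: Aug 4 2010.
1st Wednesday of September 2010: Sep 1 2010.
1st Wednesday of October 2010: Oct 6 2010.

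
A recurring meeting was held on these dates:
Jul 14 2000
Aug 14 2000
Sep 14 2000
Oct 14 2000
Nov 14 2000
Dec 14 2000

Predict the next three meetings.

The day-of-month is always 14 (31, 31, 30, 31, 30 days between events).
So this recurs on the 14th of each month.
Next: January 2001 → Jan 14 2001.
Next: February 2001 → Feb 14 2001.
March 2001: Mar 14 2001.

Jan 14 2001, Feb 14 2001, Mar 14 2001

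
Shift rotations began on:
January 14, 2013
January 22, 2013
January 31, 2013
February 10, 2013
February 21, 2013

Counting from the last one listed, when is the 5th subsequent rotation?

Intervals are 8, 9, 10, 11 days — an arithmetic progression with common difference 1.
Next gap: 12 days. February 21, 2013 + 12 days = March 5, 2013.
Next gap: 13 days. March 5, 2013 + 13 days = March 18, 2013.
Next gap: 14 days. March 18, 2013 + 14 days = April 1, 2013.
Next gap: 15 days. April 1, 2013 + 15 days = April 16, 2013.
Next gap: 16 days. April 16, 2013 + 16 days = May 2, 2013.

May 2, 2013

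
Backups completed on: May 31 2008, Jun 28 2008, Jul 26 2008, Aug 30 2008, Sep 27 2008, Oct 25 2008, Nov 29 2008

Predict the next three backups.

Every date is a Saturday; gaps 28, 28, 35, 28, 28, 35 days.
Each is the last Saturday of its month (at least one falls on the 29th or later, ruling out '4th Saturday').
December 2008 ends with Saturday Dec 27 2008.
Last Saturday of January 2009: Jan 31 2009.
Last Saturday of February 2009: Feb 28 2009.

Dec 27 2008, Jan 31 2009, Feb 28 2009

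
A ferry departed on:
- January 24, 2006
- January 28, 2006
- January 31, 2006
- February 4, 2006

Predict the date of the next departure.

February 7, 2006

The gap pattern 4, 3, 4 repeats every 2 events.
These are the Tuesdays and Saturdays of each week.
Next Tuesday: February 7, 2006.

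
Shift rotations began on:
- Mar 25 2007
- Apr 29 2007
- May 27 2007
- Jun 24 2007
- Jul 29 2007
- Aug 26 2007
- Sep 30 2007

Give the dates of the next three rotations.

Oct 28 2007, Nov 25 2007, Dec 30 2007

These are Sundays with 35, 28, 28, 35, 28, 35-day gaps.
Each is the final Sunday of its month — Apr 29 2007 is past the 28th, so '4th Sunday' doesn't fit.
October 2007 ends with Sunday Oct 28 2007.
Last Sunday of November 2007: Nov 25 2007.
Last Sunday of December 2007: Dec 30 2007.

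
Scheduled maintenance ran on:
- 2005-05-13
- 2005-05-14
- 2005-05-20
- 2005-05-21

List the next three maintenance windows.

Every event lands on a Friday or Saturday (gaps cycle 1, 6, 1).
So the schedule is: every Friday and Saturday.
Next Friday: 2005-05-27.
The following Saturday is 2005-05-28.
The following Friday is 2005-06-03.

2005-05-27, 2005-05-28, 2005-06-03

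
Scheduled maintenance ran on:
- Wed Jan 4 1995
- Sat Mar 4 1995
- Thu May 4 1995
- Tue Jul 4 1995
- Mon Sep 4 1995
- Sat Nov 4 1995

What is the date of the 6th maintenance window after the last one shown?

Each date is the 4th; the gaps (59, 61, 61, 62, 61) track the month lengths.
The rule is the 4th of every 2 months.
January 1996: Thu Jan 4 1996.
March 1996: Mon Mar 4 1996.
May 1996: Sat May 4 1996.
July 1996: Thu Jul 4 1996.
September 1996: Wed Sep 4 1996.
Next: November 1996 → Mon Nov 4 1996.

Mon Nov 4 1996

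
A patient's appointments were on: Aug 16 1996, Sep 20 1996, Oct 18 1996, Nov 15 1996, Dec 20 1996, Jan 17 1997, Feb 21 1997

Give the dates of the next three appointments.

Mar 21 1997, Apr 18 1997, May 16 1997

All dates are Fridays, 35, 28, 28, 35, 28, 35 days apart.
Specifically, the 3rd Friday of each month.
March 1997 — 3rd Friday is Mar 21 1997.
April 1997 — 3rd Friday is Apr 18 1997.
May 1997 — 3rd Friday is May 16 1997.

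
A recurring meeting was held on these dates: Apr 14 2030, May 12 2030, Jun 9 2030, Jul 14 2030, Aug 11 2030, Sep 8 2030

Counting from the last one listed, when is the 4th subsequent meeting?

These are Sundays at 28- or 35-day spacing (28, 28, 35, 28, 28).
The pattern: 2nd Sunday of the month.
2nd Sunday of October 2030: Oct 13 2030.
November 2030 — 2nd Sunday is Nov 10 2030.
December 2030 — 2nd Sunday is Dec 8 2030.
2nd Sunday of January 2031: Jan 12 2031.

Jan 12 2031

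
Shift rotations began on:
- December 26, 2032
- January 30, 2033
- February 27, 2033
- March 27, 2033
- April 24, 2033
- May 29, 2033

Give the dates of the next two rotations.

June 26, 2033; July 31, 2033

Every date is a Sunday; gaps 35, 28, 28, 28, 35 days.
Each is the last Sunday of its month (at least one falls on the 29th or later, ruling out '4th Sunday').
June 2033 ends with Sunday June 26, 2033.
July 2033 ends with Sunday July 31, 2033.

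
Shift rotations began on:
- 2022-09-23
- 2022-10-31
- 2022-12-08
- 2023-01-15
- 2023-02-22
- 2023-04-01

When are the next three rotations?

2023-05-09, 2023-06-16, 2023-07-24

The spacing is 38, 38, 38, 38, 38 days — always 38 days.
2023-04-01 + 38 days = 2023-05-09.
2023-05-09 + 38 days = 2023-06-16.
2023-06-16 + 38 days = 2023-07-24.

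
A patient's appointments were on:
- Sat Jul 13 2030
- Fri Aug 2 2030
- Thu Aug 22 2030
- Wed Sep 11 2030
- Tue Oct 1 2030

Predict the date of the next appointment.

Mon Oct 21 2030

Every event comes 20 days after the last (20, 20, 20, 20).
Tue Oct 1 2030 + 20 days = Mon Oct 21 2030.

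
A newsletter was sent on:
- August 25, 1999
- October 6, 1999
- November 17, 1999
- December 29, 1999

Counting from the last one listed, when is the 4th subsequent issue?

June 14, 2000

Every event comes 42 days after the last (42, 42, 42).
December 29, 1999 + 42 days = February 9, 2000.
February 9, 2000 + 42 days = March 22, 2000.
March 22, 2000 + 42 days = May 3, 2000.
May 3, 2000 + 42 days = June 14, 2000.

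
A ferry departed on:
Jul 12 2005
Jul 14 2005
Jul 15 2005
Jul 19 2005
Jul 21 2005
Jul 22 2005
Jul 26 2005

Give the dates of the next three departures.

Jul 28 2005, Jul 29 2005, Aug 2 2005

Every event lands on a Tuesday or Thursday or Friday (gaps cycle 2, 1, 4, 2, 1, 4).
So the schedule is: every Tuesday, Thursday and Friday.
Next Thursday: Jul 28 2005.
The following Friday is Jul 29 2005.
The following Tuesday is Aug 2 2005.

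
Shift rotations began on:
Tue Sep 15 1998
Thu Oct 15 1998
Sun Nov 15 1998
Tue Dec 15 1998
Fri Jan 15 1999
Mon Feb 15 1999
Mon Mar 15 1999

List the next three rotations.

Each date is the 15th; the gaps (30, 31, 30, 31, 31, 28) track the month lengths.
The rule is the 15th of each month.
Next: April 1999 → Thu Apr 15 1999.
May 1999: Sat May 15 1999.
June 1999: Tue Jun 15 1999.

Thu Apr 15 1999, Sat May 15 1999, Tue Jun 15 1999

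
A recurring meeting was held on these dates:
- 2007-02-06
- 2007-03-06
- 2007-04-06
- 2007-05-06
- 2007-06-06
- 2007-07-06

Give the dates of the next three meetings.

2007-08-06, 2007-09-06, 2007-10-06

Each date is the 6th; the gaps (28, 31, 30, 31, 30) track the month lengths.
The rule is the 6th of each month.
August 2007: 2007-08-06.
Next: September 2007 → 2007-09-06.
October 2007: 2007-10-06.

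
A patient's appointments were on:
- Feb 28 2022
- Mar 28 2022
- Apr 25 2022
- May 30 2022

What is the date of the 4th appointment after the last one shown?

Sep 26 2022

These are Mondays with 28, 28, 35-day gaps.
Each is the final Monday of its month — May 30 2022 is past the 28th, so '4th Monday' doesn't fit.
Last Monday of June 2022: Jun 27 2022.
July 2022 ends with Monday Jul 25 2022.
Last Monday of August 2022: Aug 29 2022.
Last Monday of September 2022: Sep 26 2022.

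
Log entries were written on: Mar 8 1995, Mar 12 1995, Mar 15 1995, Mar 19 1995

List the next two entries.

Mar 22 1995, Mar 26 1995

Gaps: 4, 3, 4 days — not constant, but cyclic with period 2.
The events fall on every Wednesday and Sunday.
Next Wednesday: Mar 22 1995.
The following Sunday is Mar 26 1995.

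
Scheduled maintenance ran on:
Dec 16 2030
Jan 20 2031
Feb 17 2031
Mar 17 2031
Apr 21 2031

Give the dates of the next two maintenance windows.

May 19 2031, Jun 16 2031

These are Mondays at 28- or 35-day spacing (35, 28, 28, 35).
The pattern: 3rd Monday of the month.
3rd Monday of May 2031: May 19 2031.
June 2031 — 3rd Monday is Jun 16 2031.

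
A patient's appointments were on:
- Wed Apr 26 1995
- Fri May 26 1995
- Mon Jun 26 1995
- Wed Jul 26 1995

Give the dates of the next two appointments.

Sat Aug 26 1995, Tue Sep 26 1995

The day-of-month is always 26 (30, 31, 30 days between events).
So this recurs on the 26th of each month.
August 1995: Sat Aug 26 1995.
Next: September 1995 → Tue Sep 26 1995.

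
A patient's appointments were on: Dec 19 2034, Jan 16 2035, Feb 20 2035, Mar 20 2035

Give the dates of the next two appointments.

These are Tuesdays at 28- or 35-day spacing (28, 35, 28).
The pattern: 3rd Tuesday of the month.
3rd Tuesday of April 2035: Apr 17 2035.
May 2035 — 3rd Tuesday is May 15 2035.

Apr 17 2035, May 15 2035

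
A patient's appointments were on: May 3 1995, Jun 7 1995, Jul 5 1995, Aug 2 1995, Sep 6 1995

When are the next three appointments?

Oct 4 1995, Nov 1 1995, Dec 6 1995

Gaps: 35, 28, 28, 35 days — a mix of 28 and 35. Every date is a Wednesday.
Each is the 1st Wednesday of its month.
1st Wednesday of October 1995: Oct 4 1995.
1st Wednesday of November 1995: Nov 1 1995.
1st Wednesday of December 1995: Dec 6 1995.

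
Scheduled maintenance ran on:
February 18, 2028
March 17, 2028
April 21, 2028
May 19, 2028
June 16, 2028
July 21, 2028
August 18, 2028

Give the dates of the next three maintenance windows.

September 15, 2028; October 20, 2028; November 17, 2028

These are Fridays at 28- or 35-day spacing (28, 35, 28, 28, 35, 28).
The pattern: 3rd Friday of the month.
3rd Friday of September 2028: September 15, 2028.
October 2028 — 3rd Friday is October 20, 2028.
November 2028 — 3rd Friday is November 17, 2028.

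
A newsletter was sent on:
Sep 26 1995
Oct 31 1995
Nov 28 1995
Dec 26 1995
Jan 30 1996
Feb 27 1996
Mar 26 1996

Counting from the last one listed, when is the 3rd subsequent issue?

These are Tuesdays with 35, 28, 28, 35, 28, 28-day gaps.
Each is the final Tuesday of its month — Oct 31 1995 is past the 28th, so '4th Tuesday' doesn't fit.
April 1996 ends with Tuesday Apr 30 1996.
May 1996 ends with Tuesday May 28 1996.
Last Tuesday of June 1996: Jun 25 1996.

Jun 25 1996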